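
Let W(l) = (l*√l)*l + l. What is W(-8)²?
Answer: -32704 - 2048*I*√2 ≈ -32704.0 - 2896.3*I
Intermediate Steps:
W(l) = l + l^(5/2) (W(l) = l^(3/2)*l + l = l^(5/2) + l = l + l^(5/2))
W(-8)² = (-8 + (-8)^(5/2))² = (-8 + 128*I*√2)²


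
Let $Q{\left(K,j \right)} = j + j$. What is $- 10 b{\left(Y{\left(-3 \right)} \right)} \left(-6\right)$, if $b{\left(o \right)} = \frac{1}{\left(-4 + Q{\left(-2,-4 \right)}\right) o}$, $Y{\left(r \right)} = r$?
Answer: $\frac{5}{3} \approx 1.6667$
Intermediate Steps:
$Q{\left(K,j \right)} = 2 j$
$b{\left(o \right)} = - \frac{1}{12 o}$ ($b{\left(o \right)} = \frac{1}{\left(-4 + 2 \left(-4\right)\right) o} = \frac{1}{\left(-4 - 8\right) o} = \frac{1}{\left(-12\right) o} = - \frac{1}{12 o}$)
$- 10 b{\left(Y{\left(-3 \right)} \right)} \left(-6\right) = - 10 \left(- \frac{1}{12 \left(-3\right)}\right) \left(-6\right) = - 10 \left(\left(- \frac{1}{12}\right) \left(- \frac{1}{3}\right)\right) \left(-6\right) = \left(-10\right) \frac{1}{36} \left(-6\right) = \left(- \frac{5}{18}\right) \left(-6\right) = \frac{5}{3}$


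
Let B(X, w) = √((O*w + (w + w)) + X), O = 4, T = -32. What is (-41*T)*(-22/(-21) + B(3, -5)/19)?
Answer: 28864/21 + 3936*I*√3/19 ≈ 1374.5 + 358.81*I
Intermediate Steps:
B(X, w) = √(X + 6*w) (B(X, w) = √((4*w + (w + w)) + X) = √((4*w + 2*w) + X) = √(6*w + X) = √(X + 6*w))
(-41*T)*(-22/(-21) + B(3, -5)/19) = (-41*(-32))*(-22/(-21) + √(3 + 6*(-5))/19) = 1312*(-22*(-1/21) + √(3 - 30)*(1/19)) = 1312*(22/21 + √(-27)*(1/19)) = 1312*(22/21 + (3*I*√3)*(1/19)) = 1312*(22/21 + 3*I*√3/19) = 28864/21 + 3936*I*√3/19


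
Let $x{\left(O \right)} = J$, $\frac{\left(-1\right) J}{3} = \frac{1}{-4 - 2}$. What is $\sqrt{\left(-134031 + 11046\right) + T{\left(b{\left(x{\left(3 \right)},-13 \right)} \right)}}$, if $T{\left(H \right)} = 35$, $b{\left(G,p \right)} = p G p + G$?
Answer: $5 i \sqrt{4918} \approx 350.64 i$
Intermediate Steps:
$J = \frac{1}{2}$ ($J = - \frac{3}{-4 - 2} = - \frac{3}{-6} = \left(-3\right) \left(- \frac{1}{6}\right) = \frac{1}{2} \approx 0.5$)
$x{\left(O \right)} = \frac{1}{2}$
$b{\left(G,p \right)} = G + G p^{2}$ ($b{\left(G,p \right)} = G p p + G = G p^{2} + G = G + G p^{2}$)
$\sqrt{\left(-134031 + 11046\right) + T{\left(b{\left(x{\left(3 \right)},-13 \right)} \right)}} = \sqrt{\left(-134031 + 11046\right) + 35} = \sqrt{-122985 + 35} = \sqrt{-122950} = 5 i \sqrt{4918}$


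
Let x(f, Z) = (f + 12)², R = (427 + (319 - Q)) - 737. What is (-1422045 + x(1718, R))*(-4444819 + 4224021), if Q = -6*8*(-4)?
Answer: -346841642290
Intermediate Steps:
Q = 192 (Q = -48*(-4) = 192)
R = -183 (R = (427 + (319 - 1*192)) - 737 = (427 + (319 - 192)) - 737 = (427 + 127) - 737 = 554 - 737 = -183)
x(f, Z) = (12 + f)²
(-1422045 + x(1718, R))*(-4444819 + 4224021) = (-1422045 + (12 + 1718)²)*(-4444819 + 4224021) = (-1422045 + 1730²)*(-220798) = (-1422045 + 2992900)*(-220798) = 1570855*(-220798) = -346841642290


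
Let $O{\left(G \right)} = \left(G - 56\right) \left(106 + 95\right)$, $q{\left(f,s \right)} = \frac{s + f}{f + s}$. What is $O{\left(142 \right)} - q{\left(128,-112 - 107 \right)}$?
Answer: $17285$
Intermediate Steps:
$q{\left(f,s \right)} = 1$ ($q{\left(f,s \right)} = \frac{f + s}{f + s} = 1$)
$O{\left(G \right)} = -11256 + 201 G$ ($O{\left(G \right)} = \left(-56 + G\right) 201 = -11256 + 201 G$)
$O{\left(142 \right)} - q{\left(128,-112 - 107 \right)} = \left(-11256 + 201 \cdot 142\right) - 1 = \left(-11256 + 28542\right) - 1 = 17286 - 1 = 17285$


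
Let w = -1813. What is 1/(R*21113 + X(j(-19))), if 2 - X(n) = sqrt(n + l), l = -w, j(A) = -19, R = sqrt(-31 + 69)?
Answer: 1/(2 - sqrt(1794) + 21113*sqrt(38)) ≈ 7.6859e-6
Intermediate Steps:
R = sqrt(38) ≈ 6.1644
l = 1813 (l = -1*(-1813) = 1813)
X(n) = 2 - sqrt(1813 + n) (X(n) = 2 - sqrt(n + 1813) = 2 - sqrt(1813 + n))
1/(R*21113 + X(j(-19))) = 1/(sqrt(38)*21113 + (2 - sqrt(1813 - 19))) = 1/(21113*sqrt(38) + (2 - sqrt(1794))) = 1/(2 - sqrt(1794) + 21113*sqrt(38))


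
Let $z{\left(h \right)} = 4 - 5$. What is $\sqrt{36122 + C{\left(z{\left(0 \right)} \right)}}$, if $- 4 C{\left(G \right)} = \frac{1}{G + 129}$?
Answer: $\frac{\sqrt{36988926}}{32} \approx 190.06$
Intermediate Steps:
$z{\left(h \right)} = -1$ ($z{\left(h \right)} = 4 - 5 = -1$)
$C{\left(G \right)} = - \frac{1}{4 \left(129 + G\right)}$ ($C{\left(G \right)} = - \frac{1}{4 \left(G + 129\right)} = - \frac{1}{4 \left(129 + G\right)}$)
$\sqrt{36122 + C{\left(z{\left(0 \right)} \right)}} = \sqrt{36122 - \frac{1}{516 + 4 \left(-1\right)}} = \sqrt{36122 - \frac{1}{516 - 4}} = \sqrt{36122 - \frac{1}{512}} = \sqrt{\frac{18494463}{512}} = \frac{\sqrt{36988926}}{32}$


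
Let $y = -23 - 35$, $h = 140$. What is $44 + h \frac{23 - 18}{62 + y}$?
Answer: $219$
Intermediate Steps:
$y = -58$ ($y = -23 - 35 = -58$)
$44 + h \frac{23 - 18}{62 + y} = 44 + 140 \frac{23 - 18}{62 - 58} = 44 + 140 \cdot \frac{5}{4} = 44 + 175 = 219$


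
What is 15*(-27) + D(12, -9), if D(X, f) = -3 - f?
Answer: -399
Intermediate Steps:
15*(-27) + D(12, -9) = 15*(-27) + (-3 - 1*(-9)) = -405 + (-3 + 9) = -405 + 6 = -399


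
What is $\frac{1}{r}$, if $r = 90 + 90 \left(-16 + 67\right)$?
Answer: $\frac{1}{4680} \approx 0.00021368$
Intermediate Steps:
$r = 4680$ ($r = 90 + 90 \cdot 51 = 90 + 4590 = 4680$)
$\frac{1}{r} = \frac{1}{4680}$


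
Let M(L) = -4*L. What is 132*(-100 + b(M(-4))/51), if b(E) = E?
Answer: -223696/17 ≈ -13159.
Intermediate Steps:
132*(-100 + b(M(-4))/51) = 132*(-100 - 4*(-4)/51) = 132*(-100 + 16*(1/51)) = 132*(-100 + 16/51) = 132*(-5084/51) = -223696/17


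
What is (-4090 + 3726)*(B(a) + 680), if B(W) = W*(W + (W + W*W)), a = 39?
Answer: -22946924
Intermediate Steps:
B(W) = W*(W² + 2*W) (B(W) = W*(W + (W + W²)) = W*(W² + 2*W))
(-4090 + 3726)*(B(a) + 680) = (-4090 + 3726)*(39²*(2 + 39) + 680) = -364*(1521*41 + 680) = -364*(62361 + 680) = -364*63041 = -22946924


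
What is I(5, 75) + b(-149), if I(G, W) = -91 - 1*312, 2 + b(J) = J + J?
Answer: -703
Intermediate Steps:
b(J) = -2 + 2*J (b(J) = -2 + (J + J) = -2 + 2*J)
I(G, W) = -403 (I(G, W) = -91 - 312 = -403)
I(5, 75) + b(-149) = -403 + (-2 + 2*(-149)) = -403 + (-2 - 298) = -403 - 300 = -703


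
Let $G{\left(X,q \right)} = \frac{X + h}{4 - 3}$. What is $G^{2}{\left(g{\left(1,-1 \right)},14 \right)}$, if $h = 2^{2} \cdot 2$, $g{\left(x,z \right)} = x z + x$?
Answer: $64$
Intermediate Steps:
$g{\left(x,z \right)} = x + x z$
$h = 8$ ($h = 4 \cdot 2 = 8$)
$G{\left(X,q \right)} = 8 + X$ ($G{\left(X,q \right)} = \frac{X + 8}{4 - 3} = \frac{8 + X}{1} = \left(8 + X\right) 1 = 8 + X$)
$G^{2}{\left(g{\left(1,-1 \right)},14 \right)} = \left(8 + 1 \left(1 - 1\right)\right)^{2} = \left(8 + 1 \cdot 0\right)^{2} = \left(8 + 0\right)^{2} = 8^{2} = 64$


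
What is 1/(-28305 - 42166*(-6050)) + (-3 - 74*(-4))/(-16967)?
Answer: -6574757957/380730148150 ≈ -0.017269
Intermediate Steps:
1/(-28305 - 42166*(-6050)) + (-3 - 74*(-4))/(-16967) = -1/6050/(-70471) + (-3 + 296)*(-1/16967) = -1/70471*(-1/6050) + 293*(-1/16967) = 1/426349550 - 293/16967 = -6574757957/380730148150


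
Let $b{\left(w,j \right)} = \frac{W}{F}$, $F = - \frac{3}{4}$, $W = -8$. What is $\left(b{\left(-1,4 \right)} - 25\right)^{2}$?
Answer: $\frac{1849}{9} \approx 205.44$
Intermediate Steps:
$F = - \frac{3}{4}$ ($F = \left(-3\right) \frac{1}{4} = - \frac{3}{4} \approx -0.75$)
$b{\left(w,j \right)} = \frac{32}{3}$ ($b{\left(w,j \right)} = - \frac{8}{- \frac{3}{4}} = \left(-8\right) \left(- \frac{4}{3}\right) = \frac{32}{3}$)
$\left(b{\left(-1,4 \right)} - 25\right)^{2} = \left(\frac{32}{3} - 25\right)^{2} = \left(- \frac{43}{3}\right)^{2} = \frac{1849}{9}$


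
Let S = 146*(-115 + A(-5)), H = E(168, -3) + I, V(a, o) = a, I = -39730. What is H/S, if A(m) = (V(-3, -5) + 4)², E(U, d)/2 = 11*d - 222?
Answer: 10060/4161 ≈ 2.4177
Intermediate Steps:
E(U, d) = -444 + 22*d (E(U, d) = 2*(11*d - 222) = 2*(-222 + 11*d) = -444 + 22*d)
A(m) = 1 (A(m) = (-3 + 4)² = 1² = 1)
H = -40240 (H = (-444 + 22*(-3)) - 39730 = (-444 - 66) - 39730 = -510 - 39730 = -40240)
S = -16644 (S = 146*(-115 + 1) = 146*(-114) = -16644)
H/S = -40240/(-16644) = -40240*(-1/16644) = 10060/4161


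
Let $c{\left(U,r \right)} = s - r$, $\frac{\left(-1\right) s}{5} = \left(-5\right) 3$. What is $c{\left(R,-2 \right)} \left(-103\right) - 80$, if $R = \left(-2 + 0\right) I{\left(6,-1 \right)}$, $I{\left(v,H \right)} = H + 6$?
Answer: $-8011$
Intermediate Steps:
$I{\left(v,H \right)} = 6 + H$
$s = 75$ ($s = - 5 \left(\left(-5\right) 3\right) = \left(-5\right) \left(-15\right) = 75$)
$R = -10$ ($R = \left(-2 + 0\right) \left(6 - 1\right) = \left(-2\right) 5 = -10$)
$c{\left(U,r \right)} = 75 - r$
$c{\left(R,-2 \right)} \left(-103\right) - 80 = \left(75 - -2\right) \left(-103\right) - 80 = \left(75 + 2\right) \left(-103\right) - 80 = 77 \left(-103\right) - 80 = -7931 - 80 = -8011$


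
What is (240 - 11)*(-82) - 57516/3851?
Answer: -72371594/3851 ≈ -18793.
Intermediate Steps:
(240 - 11)*(-82) - 57516/3851 = 229*(-82) - 57516*1/3851 = -18778 - 57516/3851 = -72371594/3851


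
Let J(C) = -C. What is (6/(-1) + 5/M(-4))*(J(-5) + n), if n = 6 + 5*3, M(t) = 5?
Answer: -130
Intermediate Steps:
n = 21 (n = 6 + 15 = 21)
(6/(-1) + 5/M(-4))*(J(-5) + n) = (6/(-1) + 5/5)*(-1*(-5) + 21) = (6*(-1) + 5*(⅕))*(5 + 21) = (-6 + 1)*26 = -5*26 = -130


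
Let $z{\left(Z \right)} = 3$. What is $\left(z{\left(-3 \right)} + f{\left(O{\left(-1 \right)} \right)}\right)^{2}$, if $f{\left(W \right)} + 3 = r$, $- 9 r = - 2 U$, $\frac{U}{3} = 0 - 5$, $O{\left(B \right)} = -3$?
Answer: $\frac{100}{9} \approx 11.111$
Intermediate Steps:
$U = -15$ ($U = 3 \left(0 - 5\right) = 3 \left(-5\right) = -15$)
$r = - \frac{10}{3}$ ($r = - \frac{\left(-2\right) \left(-15\right)}{9} = \left(- \frac{1}{9}\right) 30 = - \frac{10}{3} \approx -3.3333$)
$f{\left(W \right)} = - \frac{19}{3}$ ($f{\left(W \right)} = -3 - \frac{10}{3} = - \frac{19}{3}$)
$\left(z{\left(-3 \right)} + f{\left(O{\left(-1 \right)} \right)}\right)^{2} = \left(3 - \frac{19}{3}\right)^{2} = \left(- \frac{10}{3}\right)^{2} = \frac{100}{9}$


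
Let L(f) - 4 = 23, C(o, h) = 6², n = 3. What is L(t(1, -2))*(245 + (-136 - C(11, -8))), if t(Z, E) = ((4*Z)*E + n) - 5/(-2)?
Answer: 1971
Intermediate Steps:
t(Z, E) = 11/2 + 4*E*Z (t(Z, E) = ((4*Z)*E + 3) - 5/(-2) = (4*E*Z + 3) - 5*(-1)/2 = (3 + 4*E*Z) - 1*(-5/2) = (3 + 4*E*Z) + 5/2 = 11/2 + 4*E*Z)
C(o, h) = 36
L(f) = 27 (L(f) = 4 + 23 = 27)
L(t(1, -2))*(245 + (-136 - C(11, -8))) = 27*(245 + (-136 - 1*36)) = 27*(245 + (-136 - 36)) = 27*(245 - 172) = 27*73 = 1971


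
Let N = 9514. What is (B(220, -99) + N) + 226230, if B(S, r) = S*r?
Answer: 213964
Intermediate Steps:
(B(220, -99) + N) + 226230 = (220*(-99) + 9514) + 226230 = (-21780 + 9514) + 226230 = -12266 + 226230 = 213964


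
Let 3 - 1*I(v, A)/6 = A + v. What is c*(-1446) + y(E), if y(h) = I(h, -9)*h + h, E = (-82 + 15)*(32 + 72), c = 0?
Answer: -291826808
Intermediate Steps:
I(v, A) = 18 - 6*A - 6*v (I(v, A) = 18 - 6*(A + v) = 18 + (-6*A - 6*v) = 18 - 6*A - 6*v)
E = -6968 (E = -67*104 = -6968)
y(h) = h + h*(72 - 6*h) (y(h) = (18 - 6*(-9) - 6*h)*h + h = (18 + 54 - 6*h)*h + h = (72 - 6*h)*h + h = h*(72 - 6*h) + h = h + h*(72 - 6*h))
c*(-1446) + y(E) = 0*(-1446) - 6968*(73 - 6*(-6968)) = 0 - 6968*(73 + 41808) = 0 - 6968*41881 = 0 - 291826808 = -291826808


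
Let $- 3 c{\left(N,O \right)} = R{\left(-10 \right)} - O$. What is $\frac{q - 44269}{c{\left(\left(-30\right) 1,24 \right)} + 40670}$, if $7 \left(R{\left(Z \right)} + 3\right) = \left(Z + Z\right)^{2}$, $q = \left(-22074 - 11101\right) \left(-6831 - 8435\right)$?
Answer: $\frac{10634510901}{853859} \approx 12455.0$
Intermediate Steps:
$q = 506449550$ ($q = \left(-33175\right) \left(-15266\right) = 506449550$)
$R{\left(Z \right)} = -3 + \frac{4 Z^{2}}{7}$ ($R{\left(Z \right)} = -3 + \frac{\left(Z + Z\right)^{2}}{7} = -3 + \frac{\left(2 Z\right)^{2}}{7} = -3 + \frac{4 Z^{2}}{7}$)
$c{\left(N,O \right)} = - \frac{379}{21} + \frac{O}{3}$ ($c{\left(N,O \right)} = - \frac{\left(-3 + \frac{4 \left(-10\right)^{2}}{7}\right) - O}{3} = - \frac{\left(-3 + \frac{4}{7} \cdot 100\right) - O}{3} = - \frac{\left(-3 + \frac{400}{7}\right) - O}{3} = - \frac{\frac{379}{7} - O}{3} = - \frac{379}{21} + \frac{O}{3}$)
$\frac{q - 44269}{c{\left(\left(-30\right) 1,24 \right)} + 40670} = \frac{506449550 - 44269}{\left(- \frac{379}{21} + \frac{1}{3} \cdot 24\right) + 40670} = \frac{506405281}{\left(- \frac{379}{21} + 8\right) + 40670} = \frac{506405281}{- \frac{211}{21} + 40670} = \frac{506405281}{\frac{853859}{21}} = 506405281 \cdot \frac{21}{853859} = \frac{10634510901}{853859}$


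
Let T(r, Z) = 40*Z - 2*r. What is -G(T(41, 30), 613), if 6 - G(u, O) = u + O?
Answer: 1725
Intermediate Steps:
T(r, Z) = -2*r + 40*Z
G(u, O) = 6 - O - u (G(u, O) = 6 - (u + O) = 6 - (O + u) = 6 + (-O - u) = 6 - O - u)
-G(T(41, 30), 613) = -(6 - 1*613 - (-2*41 + 40*30)) = -(6 - 613 - (-82 + 1200)) = -(6 - 613 - 1*1118) = -(6 - 613 - 1118) = -1*(-1725) = 1725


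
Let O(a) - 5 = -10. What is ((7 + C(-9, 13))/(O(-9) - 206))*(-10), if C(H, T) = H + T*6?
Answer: 760/211 ≈ 3.6019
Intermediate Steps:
O(a) = -5 (O(a) = 5 - 10 = -5)
C(H, T) = H + 6*T
((7 + C(-9, 13))/(O(-9) - 206))*(-10) = ((7 + (-9 + 6*13))/(-5 - 206))*(-10) = ((7 + (-9 + 78))/(-211))*(-10) = ((7 + 69)*(-1/211))*(-10) = (76*(-1/211))*(-10) = -76/211*(-10) = 760/211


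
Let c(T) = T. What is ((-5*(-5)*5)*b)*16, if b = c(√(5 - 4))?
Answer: 2000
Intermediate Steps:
b = 1 (b = √(5 - 4) = √1 = 1)
((-5*(-5)*5)*b)*16 = ((-5*(-5)*5)*1)*16 = ((25*5)*1)*16 = (125*1)*16 = 125*16 = 2000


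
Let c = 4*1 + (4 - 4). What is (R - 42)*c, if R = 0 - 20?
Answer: -248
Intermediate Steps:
R = -20
c = 4 (c = 4 + 0 = 4)
(R - 42)*c = (-20 - 42)*4 = -62*4 = -248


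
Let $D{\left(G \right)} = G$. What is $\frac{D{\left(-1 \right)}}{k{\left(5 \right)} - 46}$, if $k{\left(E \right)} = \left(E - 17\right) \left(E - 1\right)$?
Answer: $\frac{1}{94} \approx 0.010638$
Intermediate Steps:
$k{\left(E \right)} = \left(-1 + E\right) \left(-17 + E\right)$ ($k{\left(E \right)} = \left(-17 + E\right) \left(-1 + E\right) = \left(-1 + E\right) \left(-17 + E\right)$)
$\frac{D{\left(-1 \right)}}{k{\left(5 \right)} - 46} = - \frac{1}{\left(17 + 5^{2} - 90\right) - 46} = - \frac{1}{\left(17 + 25 - 90\right) - 46} = - \frac{1}{-48 - 46} = - \frac{1}{-94} = \left(-1\right) \left(- \frac{1}{94}\right) = \frac{1}{94}$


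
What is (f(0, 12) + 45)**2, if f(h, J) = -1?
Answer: 1936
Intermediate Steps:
(f(0, 12) + 45)**2 = (-1 + 45)**2 = 44**2 = 1936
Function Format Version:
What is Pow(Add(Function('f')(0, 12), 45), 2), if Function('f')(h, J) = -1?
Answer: 1936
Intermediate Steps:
Pow(Add(Function('f')(0, 12), 45), 2) = Pow(Add(-1, 45), 2) = Pow(44, 2) = 1936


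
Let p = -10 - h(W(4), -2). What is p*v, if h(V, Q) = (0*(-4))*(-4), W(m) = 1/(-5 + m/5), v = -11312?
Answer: 113120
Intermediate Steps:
W(m) = 1/(-5 + m/5) (W(m) = 1/(-5 + m*(⅕)) = 1/(-5 + m/5))
h(V, Q) = 0 (h(V, Q) = 0*(-4) = 0)
p = -10 (p = -10 - 1*0 = -10 + 0 = -10)
p*v = -10*(-11312) = 113120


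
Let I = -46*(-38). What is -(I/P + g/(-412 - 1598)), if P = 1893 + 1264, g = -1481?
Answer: -8188997/6345570 ≈ -1.2905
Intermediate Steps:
P = 3157
I = 1748
-(I/P + g/(-412 - 1598)) = -(1748/3157 - 1481/(-412 - 1598)) = -(1748*(1/3157) - 1481/(-2010)) = -(1748/3157 - 1481*(-1/2010)) = -(1748/3157 + 1481/2010) = -1*8188997/6345570 = -8188997/6345570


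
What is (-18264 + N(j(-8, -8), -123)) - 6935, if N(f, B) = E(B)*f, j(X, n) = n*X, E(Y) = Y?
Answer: -33071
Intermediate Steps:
j(X, n) = X*n
N(f, B) = B*f
(-18264 + N(j(-8, -8), -123)) - 6935 = (-18264 - (-984)*(-8)) - 6935 = (-18264 - 123*64) - 6935 = (-18264 - 7872) - 6935 = -26136 - 6935 = -33071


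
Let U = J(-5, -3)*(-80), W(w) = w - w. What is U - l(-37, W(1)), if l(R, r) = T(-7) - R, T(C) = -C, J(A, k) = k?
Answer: 196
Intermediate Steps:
W(w) = 0
l(R, r) = 7 - R (l(R, r) = -1*(-7) - R = 7 - R)
U = 240 (U = -3*(-80) = 240)
U - l(-37, W(1)) = 240 - (7 - 1*(-37)) = 240 - (7 + 37) = 240 - 1*44 = 240 - 44 = 196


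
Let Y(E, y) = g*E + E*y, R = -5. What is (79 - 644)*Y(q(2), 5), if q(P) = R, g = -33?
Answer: -79100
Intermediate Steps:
q(P) = -5
Y(E, y) = -33*E + E*y
(79 - 644)*Y(q(2), 5) = (79 - 644)*(-5*(-33 + 5)) = -(-2825)*(-28) = -565*140 = -79100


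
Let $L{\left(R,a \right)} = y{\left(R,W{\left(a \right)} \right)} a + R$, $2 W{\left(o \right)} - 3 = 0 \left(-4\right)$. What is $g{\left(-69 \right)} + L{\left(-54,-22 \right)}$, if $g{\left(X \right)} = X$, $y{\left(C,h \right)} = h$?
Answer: $-156$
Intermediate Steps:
$W{\left(o \right)} = \frac{3}{2}$ ($W{\left(o \right)} = \frac{3}{2} + \frac{0 \left(-4\right)}{2} = \frac{3}{2} + \frac{1}{2} \cdot 0 = \frac{3}{2} + 0 = \frac{3}{2}$)
$L{\left(R,a \right)} = R + \frac{3 a}{2}$ ($L{\left(R,a \right)} = \frac{3 a}{2} + R = R + \frac{3 a}{2}$)
$g{\left(-69 \right)} + L{\left(-54,-22 \right)} = -69 + \left(-54 + \frac{3}{2} \left(-22\right)\right) = -69 - 87 = -156$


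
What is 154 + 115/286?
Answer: 44159/286 ≈ 154.40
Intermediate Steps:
154 + 115/286 = 44159/286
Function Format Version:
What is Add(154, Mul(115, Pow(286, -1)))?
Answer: Rational(44159, 286) ≈ 154.40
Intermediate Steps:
Add(154, Mul(115, Pow(286, -1))) = Add(154, Mul(115, Rational(1, 286))) = Add(154, Rational(115, 286)) = Rational(44159, 286)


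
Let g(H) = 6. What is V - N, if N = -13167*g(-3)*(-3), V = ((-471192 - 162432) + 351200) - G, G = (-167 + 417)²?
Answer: -581930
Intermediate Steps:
G = 62500 (G = 250² = 62500)
V = -344924 (V = ((-471192 - 162432) + 351200) - 1*62500 = (-633624 + 351200) - 62500 = -282424 - 62500 = -344924)
N = 237006 (N = -79002*(-3) = -13167*(-18) = 237006)
V - N = -344924 - 1*237006 = -344924 - 237006 = -581930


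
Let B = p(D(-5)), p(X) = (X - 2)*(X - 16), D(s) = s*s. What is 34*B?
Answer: 7038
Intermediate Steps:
D(s) = s²
p(X) = (-16 + X)*(-2 + X) (p(X) = (-2 + X)*(-16 + X) = (-16 + X)*(-2 + X))
B = 207 (B = 32 + ((-5)²)² - 18*(-5)² = 32 + 25² - 18*25 = 32 + 625 - 450 = 207)
34*B = 34*207 = 7038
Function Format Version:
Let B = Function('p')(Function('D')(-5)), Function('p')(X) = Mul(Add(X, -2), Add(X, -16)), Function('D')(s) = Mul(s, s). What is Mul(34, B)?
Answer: 7038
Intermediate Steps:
Function('D')(s) = Pow(s, 2)
Function('p')(X) = Mul(Add(-16, X), Add(-2, X)) (Function('p')(X) = Mul(Add(-2, X), Add(-16, X)) = Mul(Add(-16, X), Add(-2, X)))
B = 207 (B = Add(32, Pow(Pow(-5, 2), 2), Mul(-18, Pow(-5, 2))) = Add(32, Pow(25, 2), Mul(-18, 25)) = Add(32, 625, -450) = 207)
Mul(34, B) = Mul(34, 207) = 7038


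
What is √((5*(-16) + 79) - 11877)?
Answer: I*√11878 ≈ 108.99*I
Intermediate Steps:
√((5*(-16) + 79) - 11877) = √((-80 + 79) - 11877) = √(-1 - 11877) = √(-11878) = I*√11878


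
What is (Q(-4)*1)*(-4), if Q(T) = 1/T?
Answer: 1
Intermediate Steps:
(Q(-4)*1)*(-4) = (1/(-4))*(-4) = -¼*1*(-4) = -¼*(-4) = 1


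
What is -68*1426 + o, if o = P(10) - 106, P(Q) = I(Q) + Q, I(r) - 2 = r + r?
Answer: -97042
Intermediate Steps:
I(r) = 2 + 2*r (I(r) = 2 + (r + r) = 2 + 2*r)
P(Q) = 2 + 3*Q (P(Q) = (2 + 2*Q) + Q = 2 + 3*Q)
o = -74 (o = (2 + 3*10) - 106 = (2 + 30) - 106 = 32 - 106 = -74)
-68*1426 + o = -68*1426 - 74 = -96968 - 74 = -97042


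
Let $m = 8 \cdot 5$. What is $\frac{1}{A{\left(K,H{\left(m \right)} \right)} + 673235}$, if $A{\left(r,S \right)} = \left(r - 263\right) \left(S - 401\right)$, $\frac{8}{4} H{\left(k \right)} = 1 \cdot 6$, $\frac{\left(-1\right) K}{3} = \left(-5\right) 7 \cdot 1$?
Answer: $\frac{1}{736119} \approx 1.3585 \cdot 10^{-6}$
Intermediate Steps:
$K = 105$ ($K = - 3 \left(-5\right) 7 \cdot 1 = - 3 \left(\left(-35\right) 1\right) = \left(-3\right) \left(-35\right) = 105$)
$m = 40$
$H{\left(k \right)} = 3$ ($H{\left(k \right)} = \frac{1 \cdot 6}{2} = \frac{1}{2} \cdot 6 = 3$)
$A{\left(r,S \right)} = \left(-401 + S\right) \left(-263 + r\right)$ ($A{\left(r,S \right)} = \left(-263 + r\right) \left(-401 + S\right) = \left(-401 + S\right) \left(-263 + r\right)$)
$\frac{1}{A{\left(K,H{\left(m \right)} \right)} + 673235} = \frac{1}{\left(105463 - 42105 - 789 + 3 \cdot 105\right) + 673235} = \frac{1}{\left(105463 - 42105 - 789 + 315\right) + 673235} = \frac{1}{62884 + 673235} = \frac{1}{736119}$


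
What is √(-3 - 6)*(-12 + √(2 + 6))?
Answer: 6*I*(-6 + √2) ≈ -27.515*I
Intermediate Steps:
√(-3 - 6)*(-12 + √(2 + 6)) = √(-9)*(-12 + √8) = (3*I)*(-12 + 2*√2) = 3*I*(-12 + 2*√2)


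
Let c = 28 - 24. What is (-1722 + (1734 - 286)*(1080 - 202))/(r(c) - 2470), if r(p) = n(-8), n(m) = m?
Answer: -634811/1239 ≈ -512.36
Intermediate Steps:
c = 4
r(p) = -8
(-1722 + (1734 - 286)*(1080 - 202))/(r(c) - 2470) = (-1722 + (1734 - 286)*(1080 - 202))/(-8 - 2470) = (-1722 + 1448*878)/(-2478) = (-1722 + 1271344)*(-1/2478) = 1269622*(-1/2478) = -634811/1239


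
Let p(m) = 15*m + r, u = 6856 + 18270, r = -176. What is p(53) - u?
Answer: -24507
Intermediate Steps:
u = 25126
p(m) = -176 + 15*m (p(m) = 15*m - 176 = -176 + 15*m)
p(53) - u = (-176 + 15*53) - 1*25126 = (-176 + 795) - 25126 = 619 - 25126 = -24507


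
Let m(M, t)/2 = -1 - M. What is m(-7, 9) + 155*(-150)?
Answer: -23238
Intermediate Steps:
m(M, t) = -2 - 2*M (m(M, t) = 2*(-1 - M) = -2 - 2*M)
m(-7, 9) + 155*(-150) = (-2 - 2*(-7)) + 155*(-150) = (-2 + 14) - 23250 = 12 - 23250 = -23238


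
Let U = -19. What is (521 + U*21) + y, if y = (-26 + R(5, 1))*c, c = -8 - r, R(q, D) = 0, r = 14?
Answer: 694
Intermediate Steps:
c = -22 (c = -8 - 1*14 = -8 - 14 = -22)
y = 572 (y = (-26 + 0)*(-22) = -26*(-22) = 572)
(521 + U*21) + y = (521 - 19*21) + 572 = (521 - 399) + 572 = 122 + 572 = 694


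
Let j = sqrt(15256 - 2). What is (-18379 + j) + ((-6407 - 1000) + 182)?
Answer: -25604 + sqrt(15254) ≈ -25481.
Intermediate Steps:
j = sqrt(15254) ≈ 123.51
(-18379 + j) + ((-6407 - 1000) + 182) = (-18379 + sqrt(15254)) + ((-6407 - 1000) + 182) = (-18379 + sqrt(15254)) + (-7407 + 182) = (-18379 + sqrt(15254)) - 7225 = -25604 + sqrt(15254)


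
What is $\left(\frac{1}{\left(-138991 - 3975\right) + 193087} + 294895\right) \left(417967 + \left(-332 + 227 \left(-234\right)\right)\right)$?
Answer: $\frac{5387718839241032}{50121} \approx 1.0749 \cdot 10^{11}$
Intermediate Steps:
$\left(\frac{1}{\left(-138991 - 3975\right) + 193087} + 294895\right) \left(417967 + \left(-332 + 227 \left(-234\right)\right)\right) = \left(\frac{1}{\left(-138991 - 3975\right) + 193087} + 294895\right) \left(417967 - 53450\right) = \left(\frac{1}{-142966 + 193087} + 294895\right) \left(417967 - 53450\right) = \left(\frac{1}{50121} + 294895\right) 364517 = \frac{14780432296}{50121} \cdot 364517 = \frac{5387718839241032}{50121}$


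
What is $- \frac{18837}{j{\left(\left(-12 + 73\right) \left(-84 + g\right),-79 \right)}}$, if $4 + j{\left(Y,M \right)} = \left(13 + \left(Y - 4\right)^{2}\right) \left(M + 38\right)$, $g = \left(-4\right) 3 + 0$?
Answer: $\frac{18837}{1407924137} \approx 1.3379 \cdot 10^{-5}$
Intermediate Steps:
$g = -12$ ($g = -12 + 0 = -12$)
$j{\left(Y,M \right)} = -4 + \left(13 + \left(-4 + Y\right)^{2}\right) \left(38 + M\right)$ ($j{\left(Y,M \right)} = -4 + \left(13 + \left(Y - 4\right)^{2}\right) \left(M + 38\right) = -4 + \left(13 + \left(-4 + Y\right)^{2}\right) \left(38 + M\right)$)
$- \frac{18837}{j{\left(\left(-12 + 73\right) \left(-84 + g\right),-79 \right)}} = - \frac{18837}{490 + 13 \left(-79\right) + 38 \left(-4 + \left(-12 + 73\right) \left(-84 - 12\right)\right)^{2} - 79 \left(-4 + \left(-12 + 73\right) \left(-84 - 12\right)\right)^{2}} = - \frac{18837}{490 - 1027 + 38 \left(-4 + 61 \left(-96\right)\right)^{2} - 79 \left(-4 + 61 \left(-96\right)\right)^{2}} = - \frac{18837}{490 - 1027 + 38 \left(-4 - 5856\right)^{2} - 79 \left(-4 - 5856\right)^{2}} = - \frac{18837}{490 - 1027 + 38 \left(-5860\right)^{2} - 79 \left(-5860\right)^{2}} = - \frac{18837}{490 - 1027 + 38 \cdot 34339600 - 2712828400} = - \frac{18837}{490 - 1027 + 1304904800 - 2712828400} = - \frac{18837}{-1407924137} = \left(-18837\right) \left(- \frac{1}{1407924137}\right) = \frac{18837}{1407924137}$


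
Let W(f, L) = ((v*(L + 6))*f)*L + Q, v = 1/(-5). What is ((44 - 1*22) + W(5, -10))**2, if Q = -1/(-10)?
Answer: 32041/100 ≈ 320.41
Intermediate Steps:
Q = 1/10 (Q = -1*(-1/10) = 1/10 ≈ 0.10000)
v = -1/5 ≈ -0.20000
W(f, L) = 1/10 + L*f*(-6/5 - L/5) (W(f, L) = ((-(L + 6)/5)*f)*L + 1/10 = ((-(6 + L)/5)*f)*L + 1/10 = ((-6/5 - L/5)*f)*L + 1/10 = (f*(-6/5 - L/5))*L + 1/10 = L*f*(-6/5 - L/5) + 1/10 = 1/10 + L*f*(-6/5 - L/5))
((44 - 1*22) + W(5, -10))**2 = ((44 - 1*22) + (1/10 - 6/5*(-10)*5 - 1/5*5*(-10)**2))**2 = ((44 - 22) + (1/10 + 60 - 1/5*5*100))**2 = (22 + (1/10 + 60 - 100))**2 = (22 - 399/10)**2 = (-179/10)**2 = 32041/100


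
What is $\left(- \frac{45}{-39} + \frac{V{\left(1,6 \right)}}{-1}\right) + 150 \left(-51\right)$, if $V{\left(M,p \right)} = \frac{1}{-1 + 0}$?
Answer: $- \frac{99422}{13} \approx -7647.8$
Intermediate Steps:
$V{\left(M,p \right)} = -1$ ($V{\left(M,p \right)} = \frac{1}{-1} = -1$)
$\left(- \frac{45}{-39} + \frac{V{\left(1,6 \right)}}{-1}\right) + 150 \left(-51\right) = \left(- \frac{45}{-39} - \frac{1}{-1}\right) + 150 \left(-51\right) = \left(\left(-45\right) \left(- \frac{1}{39}\right) - -1\right) - 7650 = \left(\frac{15}{13} + 1\right) - 7650 = \frac{28}{13} - 7650 = - \frac{99422}{13}$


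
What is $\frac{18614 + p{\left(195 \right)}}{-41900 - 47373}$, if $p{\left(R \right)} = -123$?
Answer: $- \frac{18491}{89273} \approx -0.20713$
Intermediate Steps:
$\frac{18614 + p{\left(195 \right)}}{-41900 - 47373} = \frac{18614 - 123}{-41900 - 47373} = \frac{18491}{-89273} = 18491 \left(- \frac{1}{89273}\right) = - \frac{18491}{89273}$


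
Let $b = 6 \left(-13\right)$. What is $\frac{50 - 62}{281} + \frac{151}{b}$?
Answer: $- \frac{43367}{21918} \approx -1.9786$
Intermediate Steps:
$b = -78$
$\frac{50 - 62}{281} + \frac{151}{b} = \frac{50 - 62}{281} + \frac{151}{-78} = \left(-12\right) \frac{1}{281} + 151 \left(- \frac{1}{78}\right) = - \frac{12}{281} - \frac{151}{78} = - \frac{43367}{21918}$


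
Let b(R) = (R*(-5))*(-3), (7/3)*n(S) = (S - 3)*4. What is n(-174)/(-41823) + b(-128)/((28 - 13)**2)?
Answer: -1386724/162645 ≈ -8.5261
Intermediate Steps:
n(S) = -36/7 + 12*S/7 (n(S) = 3*((S - 3)*4)/7 = 3*((-3 + S)*4)/7 = 3*(-12 + 4*S)/7 = -36/7 + 12*S/7)
b(R) = 15*R (b(R) = -5*R*(-3) = 15*R)
n(-174)/(-41823) + b(-128)/((28 - 13)**2) = (-36/7 + (12/7)*(-174))/(-41823) + (15*(-128))/((28 - 13)**2) = (-36/7 - 2088/7)*(-1/41823) - 1920/(15**2) = -2124/7*(-1/41823) - 1920/225 = 236/32529 - 1920*1/225 = 236/32529 - 128/15 = -1386724/162645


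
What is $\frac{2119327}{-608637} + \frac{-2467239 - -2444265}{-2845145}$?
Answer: $- \frac{6015809790977}{1731660517365} \approx -3.474$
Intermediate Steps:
$\frac{2119327}{-608637} + \frac{-2467239 - -2444265}{-2845145} = 2119327 \left(- \frac{1}{608637}\right) + \left(-2467239 + 2444265\right) \left(- \frac{1}{2845145}\right) = - \frac{2119327}{608637} - - \frac{22974}{2845145} = - \frac{2119327}{608637} + \frac{22974}{2845145} = - \frac{6015809790977}{1731660517365}$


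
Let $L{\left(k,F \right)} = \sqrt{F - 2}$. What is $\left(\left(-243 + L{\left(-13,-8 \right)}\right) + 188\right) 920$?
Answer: $-50600 + 920 i \sqrt{10} \approx -50600.0 + 2909.3 i$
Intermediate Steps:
$L{\left(k,F \right)} = \sqrt{-2 + F}$
$\left(\left(-243 + L{\left(-13,-8 \right)}\right) + 188\right) 920 = \left(\left(-243 + \sqrt{-2 - 8}\right) + 188\right) 920 = \left(\left(-243 + \sqrt{-10}\right) + 188\right) 920 = \left(\left(-243 + i \sqrt{10}\right) + 188\right) 920 = \left(-55 + i \sqrt{10}\right) 920 = -50600 + 920 i \sqrt{10}$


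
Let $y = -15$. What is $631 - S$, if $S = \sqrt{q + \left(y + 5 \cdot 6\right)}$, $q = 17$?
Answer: $631 - 4 \sqrt{2} \approx 625.34$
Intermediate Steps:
$S = 4 \sqrt{2}$ ($S = \sqrt{17 + \left(-15 + 5 \cdot 6\right)} = \sqrt{17 + \left(-15 + 30\right)} = \sqrt{17 + 15} = \sqrt{32} = 4 \sqrt{2} \approx 5.6569$)
$631 - S = 631 - 4 \sqrt{2}$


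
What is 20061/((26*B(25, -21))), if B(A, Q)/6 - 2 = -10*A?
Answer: -6687/12896 ≈ -0.51853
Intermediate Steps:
B(A, Q) = 12 - 60*A (B(A, Q) = 12 + 6*(-10*A) = 12 - 60*A)
20061/((26*B(25, -21))) = 20061/((26*(12 - 60*25))) = 20061/((26*(12 - 1500))) = 20061/((26*(-1488))) = 20061/(-38688) = 20061*(-1/38688) = -6687/12896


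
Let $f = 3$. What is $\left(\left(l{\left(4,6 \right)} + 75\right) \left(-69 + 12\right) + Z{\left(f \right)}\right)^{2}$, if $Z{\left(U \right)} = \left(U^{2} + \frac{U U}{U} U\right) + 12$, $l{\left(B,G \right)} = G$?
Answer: $21040569$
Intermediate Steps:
$Z{\left(U \right)} = 12 + 2 U^{2}$ ($Z{\left(U \right)} = \left(U^{2} + \frac{U^{2}}{U} U\right) + 12 = \left(U^{2} + U U\right) + 12 = \left(U^{2} + U^{2}\right) + 12 = 2 U^{2} + 12 = 12 + 2 U^{2}$)
$\left(\left(l{\left(4,6 \right)} + 75\right) \left(-69 + 12\right) + Z{\left(f \right)}\right)^{2} = \left(\left(6 + 75\right) \left(-69 + 12\right) + \left(12 + 2 \cdot 3^{2}\right)\right)^{2} = \left(81 \left(-57\right) + \left(12 + 2 \cdot 9\right)\right)^{2} = \left(-4617 + \left(12 + 18\right)\right)^{2} = \left(-4617 + 30\right)^{2} = \left(-4587\right)^{2} = 21040569$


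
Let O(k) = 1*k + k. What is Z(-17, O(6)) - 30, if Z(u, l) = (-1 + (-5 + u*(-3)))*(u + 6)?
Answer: -525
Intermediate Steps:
O(k) = 2*k (O(k) = k + k = 2*k)
Z(u, l) = (-6 - 3*u)*(6 + u) (Z(u, l) = (-1 + (-5 - 3*u))*(6 + u) = (-6 - 3*u)*(6 + u))
Z(-17, O(6)) - 30 = (-36 - 24*(-17) - 3*(-17)²) - 30 = (-36 + 408 - 3*289) - 30 = (-36 + 408 - 867) - 30 = -495 - 30 = -525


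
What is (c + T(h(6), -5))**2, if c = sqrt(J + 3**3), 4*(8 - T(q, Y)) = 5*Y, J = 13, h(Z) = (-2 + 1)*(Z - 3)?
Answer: 3889/16 + 57*sqrt(10) ≈ 423.31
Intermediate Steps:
h(Z) = 3 - Z (h(Z) = -(-3 + Z) = 3 - Z)
T(q, Y) = 8 - 5*Y/4
c = 2*sqrt(10) (c = sqrt(13 + 3**3) = sqrt(13 + 27) = sqrt(40) = 2*sqrt(10) ≈ 6.3246)
(c + T(h(6), -5))**2 = (2*sqrt(10) + (8 - 5/4*(-5)))**2 = (2*sqrt(10) + (8 + 25/4))**2 = (2*sqrt(10) + 57/4)**2 = (57/4 + 2*sqrt(10))**2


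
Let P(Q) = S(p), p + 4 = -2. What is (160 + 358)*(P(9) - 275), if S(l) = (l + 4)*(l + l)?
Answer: -130018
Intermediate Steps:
p = -6 (p = -4 - 2 = -6)
S(l) = 2*l*(4 + l) (S(l) = (4 + l)*(2*l) = 2*l*(4 + l))
P(Q) = 24 (P(Q) = 2*(-6)*(4 - 6) = 2*(-6)*(-2) = 24)
(160 + 358)*(P(9) - 275) = (160 + 358)*(24 - 275) = 518*(-251) = -130018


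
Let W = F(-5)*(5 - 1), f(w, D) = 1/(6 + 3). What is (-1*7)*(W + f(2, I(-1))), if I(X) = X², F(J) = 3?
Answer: -763/9 ≈ -84.778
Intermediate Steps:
f(w, D) = ⅑ (f(w, D) = 1/9 = ⅑)
W = 12 (W = 3*(5 - 1) = 3*4 = 12)
(-1*7)*(W + f(2, I(-1))) = (-1*7)*(12 + ⅑) = -7*109/9 = -763/9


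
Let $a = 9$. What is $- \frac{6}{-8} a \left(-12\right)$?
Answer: $-81$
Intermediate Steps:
$- \frac{6}{-8} a \left(-12\right) = - \frac{6}{-8} \cdot 9 \left(-12\right) = \left(-6\right) \left(- \frac{1}{8}\right) 9 \left(-12\right) = \frac{3}{4} \cdot 9 \left(-12\right) = \frac{27}{4} \left(-12\right) = -81$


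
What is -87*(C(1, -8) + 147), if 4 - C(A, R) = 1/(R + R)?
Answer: -210279/16 ≈ -13142.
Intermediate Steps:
C(A, R) = 4 - 1/(2*R) (C(A, R) = 4 - 1/(R + R) = 4 - 1/(2*R))
-87*(C(1, -8) + 147) = -87*((4 - ½/(-8)) + 147) = -87*((4 - ½*(-⅛)) + 147) = -87*((4 + 1/16) + 147) = -87*(65/16 + 147) = -87*2417/16 = -210279/16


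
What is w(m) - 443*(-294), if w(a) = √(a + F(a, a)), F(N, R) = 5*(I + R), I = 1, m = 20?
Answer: 130242 + 5*√5 ≈ 1.3025e+5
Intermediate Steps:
F(N, R) = 5 + 5*R (F(N, R) = 5*(1 + R) = 5 + 5*R)
w(a) = √(5 + 6*a) (w(a) = √(a + (5 + 5*a)) = √(5 + 6*a))
w(m) - 443*(-294) = √(5 + 6*20) - 443*(-294) = √(5 + 120) + 130242 = √125 + 130242 = 5*√5 + 130242 = 130242 + 5*√5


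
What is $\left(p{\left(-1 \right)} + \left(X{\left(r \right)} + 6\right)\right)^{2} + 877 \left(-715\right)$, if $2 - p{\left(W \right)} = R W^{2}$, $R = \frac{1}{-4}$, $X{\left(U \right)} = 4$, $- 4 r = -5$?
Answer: $- \frac{10030479}{16} \approx -6.2691 \cdot 10^{5}$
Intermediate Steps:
$r = \frac{5}{4}$ ($r = \left(- \frac{1}{4}\right) \left(-5\right) = \frac{5}{4} \approx 1.25$)
$R = - \frac{1}{4} \approx -0.25$
$p{\left(W \right)} = 2 + \frac{W^{2}}{4}$ ($p{\left(W \right)} = 2 - - \frac{W^{2}}{4} = 2 + \frac{W^{2}}{4}$)
$\left(p{\left(-1 \right)} + \left(X{\left(r \right)} + 6\right)\right)^{2} + 877 \left(-715\right) = \left(\left(2 + \frac{\left(-1\right)^{2}}{4}\right) + \left(4 + 6\right)\right)^{2} + 877 \left(-715\right) = \left(\left(2 + \frac{1}{4} \cdot 1\right) + 10\right)^{2} - 627055 = \left(\left(2 + \frac{1}{4}\right) + 10\right)^{2} - 627055 = \left(\frac{9}{4} + 10\right)^{2} - 627055 = \left(\frac{49}{4}\right)^{2} - 627055 = \frac{2401}{16} - 627055 = - \frac{10030479}{16}$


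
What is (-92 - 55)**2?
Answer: 21609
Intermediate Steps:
(-92 - 55)**2 = (-147)**2 = 21609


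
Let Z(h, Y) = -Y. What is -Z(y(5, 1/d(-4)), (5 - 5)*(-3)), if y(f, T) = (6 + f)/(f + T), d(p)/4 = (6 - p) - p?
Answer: 0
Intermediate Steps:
d(p) = 24 - 8*p (d(p) = 4*((6 - p) - p) = 4*(6 - 2*p) = 24 - 8*p)
y(f, T) = (6 + f)/(T + f)
-Z(y(5, 1/d(-4)), (5 - 5)*(-3)) = -(-1)*(5 - 5)*(-3) = -(-1)*0*(-3) = -(-1)*0 = -1*0 = 0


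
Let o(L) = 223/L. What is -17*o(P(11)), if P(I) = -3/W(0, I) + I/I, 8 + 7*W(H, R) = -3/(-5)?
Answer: -140267/142 ≈ -987.80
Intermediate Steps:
W(H, R) = -37/35 (W(H, R) = -8/7 + (-3/(-5))/7 = -8/7 + (-3*(-⅕))/7 = -8/7 + (⅐)*(⅗) = -8/7 + 3/35 = -37/35)
P(I) = 142/37 (P(I) = -3/(-37/35) + I/I = -3*(-35/37) + 1 = 105/37 + 1 = 142/37)
-17*o(P(11)) = -3791/142/37 = -3791*37/142 = -17*8251/142 = -140267/142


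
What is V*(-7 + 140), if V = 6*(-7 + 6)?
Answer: -798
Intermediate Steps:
V = -6 (V = 6*(-1) = -6)
V*(-7 + 140) = -6*(-7 + 140) = -6*133 = -798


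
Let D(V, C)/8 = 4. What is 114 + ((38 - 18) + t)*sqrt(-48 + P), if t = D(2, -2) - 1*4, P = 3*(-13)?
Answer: 114 + 48*I*sqrt(87) ≈ 114.0 + 447.71*I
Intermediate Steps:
D(V, C) = 32 (D(V, C) = 8*4 = 32)
P = -39
t = 28 (t = 32 - 1*4 = 32 - 4 = 28)
114 + ((38 - 18) + t)*sqrt(-48 + P) = 114 + ((38 - 18) + 28)*sqrt(-48 - 39) = 114 + (20 + 28)*sqrt(-87) = 114 + 48*(I*sqrt(87)) = 114 + 48*I*sqrt(87)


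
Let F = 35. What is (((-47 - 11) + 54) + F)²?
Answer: 961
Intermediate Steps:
(((-47 - 11) + 54) + F)² = (((-47 - 11) + 54) + 35)² = ((-58 + 54) + 35)² = (-4 + 35)² = 31² = 961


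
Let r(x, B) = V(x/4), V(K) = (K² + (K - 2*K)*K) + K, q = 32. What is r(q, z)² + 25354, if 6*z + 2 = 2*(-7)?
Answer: 25418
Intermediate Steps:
z = -8/3 (z = -⅓ + (2*(-7))/6 = -⅓ + (⅙)*(-14) = -⅓ - 7/3 = -8/3 ≈ -2.6667)
V(K) = K (V(K) = (K² + (-K)*K) + K = (K² - K²) + K = 0 + K = K)
r(x, B) = x/4
r(q, z)² + 25354 = ((¼)*32)² + 25354 = 8² + 25354 = 64 + 25354 = 25418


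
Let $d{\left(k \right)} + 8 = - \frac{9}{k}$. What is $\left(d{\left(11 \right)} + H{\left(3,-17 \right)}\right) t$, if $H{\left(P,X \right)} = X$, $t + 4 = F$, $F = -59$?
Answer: $\frac{17892}{11} \approx 1626.5$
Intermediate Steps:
$t = -63$ ($t = -4 - 59 = -63$)
$d{\left(k \right)} = -8 - \frac{9}{k}$
$\left(d{\left(11 \right)} + H{\left(3,-17 \right)}\right) t = \left(\left(-8 - \frac{9}{11}\right) - 17\right) \left(-63\right) = \left(- \frac{97}{11} - 17\right) \left(-63\right) = \left(- \frac{284}{11}\right) \left(-63\right) = \frac{17892}{11}$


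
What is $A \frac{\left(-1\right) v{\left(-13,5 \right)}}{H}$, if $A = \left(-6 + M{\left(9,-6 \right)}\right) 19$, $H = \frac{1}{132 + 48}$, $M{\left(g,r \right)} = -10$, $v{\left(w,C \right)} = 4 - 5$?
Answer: $-54720$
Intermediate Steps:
$v{\left(w,C \right)} = -1$
$H = \frac{1}{180} \approx 0.0055556$
$A = -304$ ($A = \left(-6 - 10\right) 19 = \left(-16\right) 19 = -304$)
$A \frac{\left(-1\right) v{\left(-13,5 \right)}}{H} = - 304 \left(-1\right) \left(-1\right) \frac{1}{\frac{1}{180}} = - 304 \cdot 1 \cdot 180 = \left(-304\right) 180 = -54720$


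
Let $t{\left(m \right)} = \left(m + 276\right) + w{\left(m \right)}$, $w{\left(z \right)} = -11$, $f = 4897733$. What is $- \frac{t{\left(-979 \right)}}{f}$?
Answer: $\frac{714}{4897733} \approx 0.00014578$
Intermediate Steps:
$t{\left(m \right)} = 265 + m$ ($t{\left(m \right)} = \left(m + 276\right) - 11 = \left(276 + m\right) - 11 = 265 + m$)
$- \frac{t{\left(-979 \right)}}{f} = - \frac{265 - 979}{4897733} = - \frac{-714}{4897733} = \left(-1\right) \left(- \frac{714}{4897733}\right) = \frac{714}{4897733}$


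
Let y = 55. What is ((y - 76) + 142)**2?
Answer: 14641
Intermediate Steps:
((y - 76) + 142)**2 = ((55 - 76) + 142)**2 = (-21 + 142)**2 = 121**2 = 14641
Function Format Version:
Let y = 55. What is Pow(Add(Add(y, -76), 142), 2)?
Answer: 14641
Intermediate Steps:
Pow(Add(Add(y, -76), 142), 2) = Pow(Add(Add(55, -76), 142), 2) = Pow(Add(-21, 142), 2) = Pow(121, 2) = 14641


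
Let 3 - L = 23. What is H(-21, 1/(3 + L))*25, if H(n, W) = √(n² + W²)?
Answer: 125*√5098/17 ≈ 525.00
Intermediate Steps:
L = -20 (L = 3 - 1*23 = 3 - 23 = -20)
H(n, W) = √(W² + n²)
H(-21, 1/(3 + L))*25 = √((1/(3 - 20))² + (-21)²)*25 = √((1/(-17))² + 441)*25 = √((-1/17)² + 441)*25 = √(1/289 + 441)*25 = √(127450/289)*25 = (5*√5098/17)*25 = 125*√5098/17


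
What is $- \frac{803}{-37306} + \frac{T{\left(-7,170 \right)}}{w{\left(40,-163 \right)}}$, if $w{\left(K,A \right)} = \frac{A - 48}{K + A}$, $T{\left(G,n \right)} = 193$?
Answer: $\frac{885776567}{7871566} \approx 112.53$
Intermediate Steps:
$w{\left(K,A \right)} = \frac{-48 + A}{A + K}$
$- \frac{803}{-37306} + \frac{T{\left(-7,170 \right)}}{w{\left(40,-163 \right)}} = - \frac{803}{-37306} + \frac{193}{\frac{1}{-163 + 40} \left(-48 - 163\right)} = \left(-803\right) \left(- \frac{1}{37306}\right) + \frac{193}{\frac{1}{-123} \left(-211\right)} = \frac{803}{37306} + \frac{193}{\left(- \frac{1}{123}\right) \left(-211\right)} = \frac{803}{37306} + \frac{193}{\frac{211}{123}} = \frac{803}{37306} + 193 \cdot \frac{123}{211} = \frac{803}{37306} + \frac{23739}{211} = \frac{885776567}{7871566}$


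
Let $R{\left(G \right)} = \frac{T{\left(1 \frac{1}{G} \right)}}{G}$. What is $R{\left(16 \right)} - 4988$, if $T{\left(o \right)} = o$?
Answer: $- \frac{1276927}{256} \approx -4988.0$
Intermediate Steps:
$R{\left(G \right)} = \frac{1}{G^{2}}$ ($R{\left(G \right)} = \frac{1 \frac{1}{G}}{G} = \frac{1}{G G} = \frac{1}{G^{2}}$)
$R{\left(16 \right)} - 4988 = \frac{1}{256} - 4988 = - \frac{1276927}{256}$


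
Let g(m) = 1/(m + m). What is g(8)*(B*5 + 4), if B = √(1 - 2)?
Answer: ¼ + 5*I/16 ≈ 0.25 + 0.3125*I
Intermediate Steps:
B = I (B = √(-1) = I ≈ 1.0*I)
g(m) = 1/(2*m)
g(8)*(B*5 + 4) = ((½)/8)*(I*5 + 4) = ((½)*(⅛))*(5*I + 4) = (4 + 5*I)/16 = ¼ + 5*I/16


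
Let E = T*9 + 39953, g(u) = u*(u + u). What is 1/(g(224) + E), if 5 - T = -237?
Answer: 1/142483 ≈ 7.0184e-6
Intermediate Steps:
T = 242 (T = 5 - 1*(-237) = 5 + 237 = 242)
g(u) = 2*u² (g(u) = u*(2*u) = 2*u²)
E = 42131 (E = 242*9 + 39953 = 2178 + 39953 = 42131)
1/(g(224) + E) = 1/(2*224² + 42131) = 1/(2*50176 + 42131) = 1/(100352 + 42131) = 1/142483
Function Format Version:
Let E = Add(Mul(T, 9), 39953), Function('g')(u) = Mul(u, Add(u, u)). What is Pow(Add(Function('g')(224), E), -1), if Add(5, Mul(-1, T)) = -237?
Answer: Rational(1, 142483) ≈ 7.0184e-6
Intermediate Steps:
T = 242 (T = Add(5, Mul(-1, -237)) = Add(5, 237) = 242)
Function('g')(u) = Mul(2, Pow(u, 2)) (Function('g')(u) = Mul(u, Mul(2, u)) = Mul(2, Pow(u, 2)))
E = 42131 (E = Add(Mul(242, 9), 39953) = Add(2178, 39953) = 42131)
Pow(Add(Function('g')(224), E), -1) = Pow(Add(Mul(2, Pow(224, 2)), 42131), -1) = Pow(Add(Mul(2, 50176), 42131), -1) = Pow(Add(100352, 42131), -1) = Pow(142483, -1) = Rational(1, 142483)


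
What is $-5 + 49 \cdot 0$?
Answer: $-5$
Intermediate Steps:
$-5 + 49 \cdot 0 = -5 + 0 = -5$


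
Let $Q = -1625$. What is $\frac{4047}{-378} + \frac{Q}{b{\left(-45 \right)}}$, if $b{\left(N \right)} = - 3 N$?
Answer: $- \frac{8597}{378} \approx -22.743$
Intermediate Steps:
$\frac{4047}{-378} + \frac{Q}{b{\left(-45 \right)}} = \frac{4047}{-378} - \frac{1625}{\left(-3\right) \left(-45\right)} = 4047 \left(- \frac{1}{378}\right) - \frac{1625}{135} = - \frac{1349}{126} - \frac{325}{27} = - \frac{8597}{378}$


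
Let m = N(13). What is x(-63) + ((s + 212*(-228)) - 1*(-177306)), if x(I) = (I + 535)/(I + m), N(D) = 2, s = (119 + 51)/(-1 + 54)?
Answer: 416945364/3233 ≈ 1.2897e+5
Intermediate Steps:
s = 170/53 ≈ 3.2075
m = 2
x(I) = (535 + I)/(2 + I) (x(I) = (I + 535)/(I + 2) = (535 + I)/(2 + I))
x(-63) + ((s + 212*(-228)) - 1*(-177306)) = (535 - 63)/(2 - 63) + ((170/53 + 212*(-228)) - 1*(-177306)) = 472/(-61) + ((170/53 - 48336) + 177306) = -1/61*472 + (-2561638/53 + 177306) = -472/61 + 6835580/53 = 416945364/3233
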